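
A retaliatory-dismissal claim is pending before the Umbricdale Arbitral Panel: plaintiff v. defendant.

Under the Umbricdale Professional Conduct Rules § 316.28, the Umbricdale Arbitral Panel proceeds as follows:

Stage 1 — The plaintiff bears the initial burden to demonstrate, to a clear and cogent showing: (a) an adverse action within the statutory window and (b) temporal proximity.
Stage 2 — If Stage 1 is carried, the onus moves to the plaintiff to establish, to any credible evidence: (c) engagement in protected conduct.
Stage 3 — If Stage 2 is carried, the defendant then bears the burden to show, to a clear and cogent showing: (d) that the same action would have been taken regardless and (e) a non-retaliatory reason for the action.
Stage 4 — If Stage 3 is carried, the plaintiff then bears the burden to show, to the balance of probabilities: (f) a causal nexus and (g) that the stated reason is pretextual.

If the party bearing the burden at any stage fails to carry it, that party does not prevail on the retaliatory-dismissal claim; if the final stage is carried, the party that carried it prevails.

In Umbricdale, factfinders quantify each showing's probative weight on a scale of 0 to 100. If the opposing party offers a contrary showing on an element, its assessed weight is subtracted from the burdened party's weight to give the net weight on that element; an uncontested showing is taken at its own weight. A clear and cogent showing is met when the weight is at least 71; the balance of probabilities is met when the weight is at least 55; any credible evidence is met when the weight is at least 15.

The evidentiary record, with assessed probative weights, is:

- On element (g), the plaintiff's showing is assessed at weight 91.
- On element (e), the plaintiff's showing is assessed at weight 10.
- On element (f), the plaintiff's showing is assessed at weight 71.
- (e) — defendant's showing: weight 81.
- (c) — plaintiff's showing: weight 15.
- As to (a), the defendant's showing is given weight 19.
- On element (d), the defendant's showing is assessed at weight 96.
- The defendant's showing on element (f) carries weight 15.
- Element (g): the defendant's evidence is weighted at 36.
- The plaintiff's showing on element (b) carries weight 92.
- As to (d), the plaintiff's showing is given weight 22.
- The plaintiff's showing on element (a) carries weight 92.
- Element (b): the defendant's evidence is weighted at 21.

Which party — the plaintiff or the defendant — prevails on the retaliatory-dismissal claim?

Stage 1 — burden on plaintiff; standard: a clear and cogent showing (weight is at least 71).
    (a): 92 − 19 = 73 ≥ 71 [met]
    (b): 92 − 21 = 71 ≥ 71 [met]
  Stage 1 is satisfied; the plaintiff continues to bear the burden.
Stage 2 — burden on plaintiff; standard: any credible evidence (weight is at least 15).
    (c): 15 ≥ 15 [met]
  All elements met. The burden passes to the defendant.
Stage 3 — burden on defendant; standard: a clear and cogent showing (weight is at least 71).
    (d): 96 − 22 = 74 ≥ 71 [met]
    (e): 81 − 10 = 71 ≥ 71 [met]
  The defendant carries Stage 3; the plaintiff now bears the burden.
Stage 4 — burden on plaintiff; standard: the balance of probabilities (weight is at least 55).
    (f): 71 − 15 = 56 ≥ 55 [met]
    (g): 91 − 36 = 55 ≥ 55 [met]
  All elements met at the final stage.
With every stage satisfied, the plaintiff prevails.

plaintiff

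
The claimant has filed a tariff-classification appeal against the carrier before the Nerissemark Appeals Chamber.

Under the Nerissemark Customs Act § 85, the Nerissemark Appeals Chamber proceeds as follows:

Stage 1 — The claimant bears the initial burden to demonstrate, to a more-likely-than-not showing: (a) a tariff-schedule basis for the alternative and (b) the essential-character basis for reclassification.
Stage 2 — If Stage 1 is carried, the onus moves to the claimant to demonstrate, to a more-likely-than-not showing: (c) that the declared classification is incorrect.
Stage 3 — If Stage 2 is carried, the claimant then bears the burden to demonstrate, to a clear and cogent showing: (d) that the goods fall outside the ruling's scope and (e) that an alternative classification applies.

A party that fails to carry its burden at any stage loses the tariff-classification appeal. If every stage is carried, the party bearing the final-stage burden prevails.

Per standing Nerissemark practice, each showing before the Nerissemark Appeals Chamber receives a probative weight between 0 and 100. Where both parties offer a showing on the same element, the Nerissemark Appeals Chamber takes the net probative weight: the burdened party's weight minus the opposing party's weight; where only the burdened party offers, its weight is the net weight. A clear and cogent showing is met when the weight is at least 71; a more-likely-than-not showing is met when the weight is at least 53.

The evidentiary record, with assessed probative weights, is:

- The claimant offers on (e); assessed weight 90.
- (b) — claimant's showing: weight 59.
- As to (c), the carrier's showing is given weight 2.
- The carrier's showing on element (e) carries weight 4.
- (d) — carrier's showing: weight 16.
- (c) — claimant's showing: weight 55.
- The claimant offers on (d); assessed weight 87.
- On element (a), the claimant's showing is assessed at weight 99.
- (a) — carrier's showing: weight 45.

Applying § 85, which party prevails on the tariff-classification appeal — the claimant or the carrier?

claimant

Stage 1 (claimant, a more-likely-than-not showing, weight is at least 53): (a) net 99−45=54 ≥ 53 — meets; (b) 59 ≥ 53 — meets.
  All elements met. The claimant retains the burden for Stage 2.
Stage 2 (claimant, a more-likely-than-not showing, weight is at least 53): (c) net 55−2=53 ≥ 53 — meets.
  Stage 2 is satisfied; the claimant continues to bear the burden.
Stage 3 (claimant, a clear and cogent showing, weight is at least 71): (d) net 87−16=71 ≥ 71 — meets; (e) net 90−4=86 ≥ 71 — meets.
  Stage 3 carried; the final stage is satisfied.
All stages carried — the claimant prevails.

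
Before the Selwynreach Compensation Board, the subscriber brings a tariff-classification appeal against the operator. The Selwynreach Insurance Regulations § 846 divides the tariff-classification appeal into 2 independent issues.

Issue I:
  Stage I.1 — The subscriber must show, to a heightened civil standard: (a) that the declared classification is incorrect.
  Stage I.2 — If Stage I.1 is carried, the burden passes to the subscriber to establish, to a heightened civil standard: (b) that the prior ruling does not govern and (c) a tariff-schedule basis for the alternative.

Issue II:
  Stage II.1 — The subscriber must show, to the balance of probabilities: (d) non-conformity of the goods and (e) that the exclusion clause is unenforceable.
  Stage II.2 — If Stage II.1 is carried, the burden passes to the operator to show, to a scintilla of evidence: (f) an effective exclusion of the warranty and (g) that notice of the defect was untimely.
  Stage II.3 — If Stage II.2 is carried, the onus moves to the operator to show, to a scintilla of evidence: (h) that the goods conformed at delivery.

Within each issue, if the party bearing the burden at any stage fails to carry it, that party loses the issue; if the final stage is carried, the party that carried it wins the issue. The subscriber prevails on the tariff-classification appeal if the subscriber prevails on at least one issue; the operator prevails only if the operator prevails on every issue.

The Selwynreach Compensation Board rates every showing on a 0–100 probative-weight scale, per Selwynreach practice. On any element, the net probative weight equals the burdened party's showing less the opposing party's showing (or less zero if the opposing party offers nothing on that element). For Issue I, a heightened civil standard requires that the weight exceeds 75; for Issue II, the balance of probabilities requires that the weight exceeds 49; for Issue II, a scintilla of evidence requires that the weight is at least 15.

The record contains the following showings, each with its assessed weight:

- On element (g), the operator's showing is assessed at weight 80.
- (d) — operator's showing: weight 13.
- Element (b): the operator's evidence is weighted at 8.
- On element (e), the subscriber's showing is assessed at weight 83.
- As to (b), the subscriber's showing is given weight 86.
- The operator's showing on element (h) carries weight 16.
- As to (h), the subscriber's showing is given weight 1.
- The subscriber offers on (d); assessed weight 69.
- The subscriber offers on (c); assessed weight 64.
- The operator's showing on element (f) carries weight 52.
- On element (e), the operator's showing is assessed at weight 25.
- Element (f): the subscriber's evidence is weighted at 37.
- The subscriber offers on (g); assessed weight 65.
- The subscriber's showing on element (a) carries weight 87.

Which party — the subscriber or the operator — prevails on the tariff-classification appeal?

— Issue I —
Stage I.1 (subscriber, a heightened civil standard, weight exceeds 75): (a) 87 > 75 — meets.
  All elements met. The subscriber retains the burden for Stage I.2.
Stage I.2 (subscriber, a heightened civil standard, weight exceeds 75): (b) net 86−8=78 > 75 — meets; (c) 64 ≤ 75 — fails.
  Stage I.2 not carried; the subscriber fails its burden.
The analysis ends at Stage I.2; the operator prevails on this issue.
— Issue II —
Stage II.1 — burden on subscriber; standard: the balance of probabilities (weight exceeds 49).
    (d): 69 − 13 = 56 > 49 [met]
    (e): 83 − 25 = 58 > 49 [met]
  Stage II.1 carried; the burden shifts to the operator.
Stage II.2 — burden on operator; standard: a scintilla of evidence (weight is at least 15).
    (f): 52 − 37 = 15 ≥ 15 [met]
    (g): 80 − 65 = 15 ≥ 15 [met]
  All elements met. The operator retains the burden for Stage II.3.
Stage II.3 — burden on operator; standard: a scintilla of evidence (weight is at least 15).
    (h): 16 − 1 = 15 ≥ 15 [met]
  The operator carries the last stage.
Every stage carried; the operator prevails on this issue.
Per-issue: Issue I → operator; Issue II → operator. The subscriber must prevail on at least one issue; overall, the operator prevails.

operator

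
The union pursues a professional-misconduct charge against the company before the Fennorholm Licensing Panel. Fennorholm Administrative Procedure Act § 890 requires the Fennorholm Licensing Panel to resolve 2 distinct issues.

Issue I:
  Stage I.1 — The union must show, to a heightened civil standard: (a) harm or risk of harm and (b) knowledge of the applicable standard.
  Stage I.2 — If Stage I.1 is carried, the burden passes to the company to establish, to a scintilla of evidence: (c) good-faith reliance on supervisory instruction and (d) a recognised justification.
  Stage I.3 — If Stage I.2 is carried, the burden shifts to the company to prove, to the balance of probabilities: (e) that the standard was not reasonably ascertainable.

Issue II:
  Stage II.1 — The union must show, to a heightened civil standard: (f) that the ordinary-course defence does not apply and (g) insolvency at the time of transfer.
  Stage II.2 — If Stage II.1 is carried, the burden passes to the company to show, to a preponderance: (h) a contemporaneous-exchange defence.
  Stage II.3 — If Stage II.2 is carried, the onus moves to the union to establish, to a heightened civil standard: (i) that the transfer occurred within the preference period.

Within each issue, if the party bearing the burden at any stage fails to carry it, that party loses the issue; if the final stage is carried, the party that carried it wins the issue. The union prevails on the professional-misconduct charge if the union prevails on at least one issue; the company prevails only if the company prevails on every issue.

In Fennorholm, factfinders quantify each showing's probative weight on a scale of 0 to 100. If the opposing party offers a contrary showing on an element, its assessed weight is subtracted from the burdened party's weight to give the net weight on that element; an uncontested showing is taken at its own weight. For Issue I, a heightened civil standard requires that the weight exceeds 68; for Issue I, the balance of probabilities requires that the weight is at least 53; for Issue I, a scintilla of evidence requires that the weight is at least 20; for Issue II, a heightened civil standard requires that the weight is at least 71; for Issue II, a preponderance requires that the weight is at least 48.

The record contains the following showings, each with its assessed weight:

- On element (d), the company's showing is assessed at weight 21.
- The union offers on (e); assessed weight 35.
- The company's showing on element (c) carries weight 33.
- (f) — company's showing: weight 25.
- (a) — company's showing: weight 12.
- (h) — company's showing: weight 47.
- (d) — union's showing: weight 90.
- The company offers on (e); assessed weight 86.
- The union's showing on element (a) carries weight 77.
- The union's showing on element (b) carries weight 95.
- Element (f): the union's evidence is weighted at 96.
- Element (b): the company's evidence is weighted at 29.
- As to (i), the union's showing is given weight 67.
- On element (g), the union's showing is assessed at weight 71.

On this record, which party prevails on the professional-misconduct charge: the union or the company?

— Issue I —
Stage I.1 (union, a heightened civil standard, weight exceeds 68): (a) net 77−12=65 ≤ 68 — fails; (b) net 95−29=66 ≤ 68 — fails.
  Not every element is met, so the union fails to carry Stage I.1.
The analysis ends at Stage I.1; the company prevails on this issue.
— Issue II —
Stage II.1 (union, a heightened civil standard, weight is at least 71): (f) net 96−25=71 ≥ 71 — meets; (g) 71 ≥ 71 — meets.
  Stage II.1 carried; the burden shifts to the company.
Stage II.2 (company, a preponderance, weight is at least 48): (h) 47 < 48 — fails.
  Stage II.2 not carried; the company fails its burden.
The union prevails on this issue.
Per-issue: Issue I → company; Issue II → union. The union must prevail on at least one issue; overall, the union prevails.

union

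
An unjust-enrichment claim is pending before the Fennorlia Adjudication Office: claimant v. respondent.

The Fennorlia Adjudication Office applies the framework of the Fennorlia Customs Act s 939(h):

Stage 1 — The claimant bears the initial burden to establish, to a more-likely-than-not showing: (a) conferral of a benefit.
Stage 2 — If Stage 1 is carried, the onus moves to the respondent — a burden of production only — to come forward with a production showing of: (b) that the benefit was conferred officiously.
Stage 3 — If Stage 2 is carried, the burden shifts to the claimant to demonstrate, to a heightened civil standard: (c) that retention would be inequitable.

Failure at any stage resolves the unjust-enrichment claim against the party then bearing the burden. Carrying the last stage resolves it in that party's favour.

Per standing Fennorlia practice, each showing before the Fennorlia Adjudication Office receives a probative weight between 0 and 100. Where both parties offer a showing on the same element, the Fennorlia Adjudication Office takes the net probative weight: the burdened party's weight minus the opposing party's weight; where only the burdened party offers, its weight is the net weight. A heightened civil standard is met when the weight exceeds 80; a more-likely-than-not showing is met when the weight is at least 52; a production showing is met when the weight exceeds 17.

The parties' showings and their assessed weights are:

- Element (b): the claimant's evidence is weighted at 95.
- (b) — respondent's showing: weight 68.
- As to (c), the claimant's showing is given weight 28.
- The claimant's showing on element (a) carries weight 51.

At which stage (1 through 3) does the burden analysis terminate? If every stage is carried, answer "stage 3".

stage 1

At Stage 1 the claimant must meet a more-likely-than-not showing (weight is at least 52): on (a) the weight is 51, which does not reach 52, so (a) does not meet the standard.
  The claimant does not carry Stage 1.
The analysis ends at Stage 1; the respondent prevails.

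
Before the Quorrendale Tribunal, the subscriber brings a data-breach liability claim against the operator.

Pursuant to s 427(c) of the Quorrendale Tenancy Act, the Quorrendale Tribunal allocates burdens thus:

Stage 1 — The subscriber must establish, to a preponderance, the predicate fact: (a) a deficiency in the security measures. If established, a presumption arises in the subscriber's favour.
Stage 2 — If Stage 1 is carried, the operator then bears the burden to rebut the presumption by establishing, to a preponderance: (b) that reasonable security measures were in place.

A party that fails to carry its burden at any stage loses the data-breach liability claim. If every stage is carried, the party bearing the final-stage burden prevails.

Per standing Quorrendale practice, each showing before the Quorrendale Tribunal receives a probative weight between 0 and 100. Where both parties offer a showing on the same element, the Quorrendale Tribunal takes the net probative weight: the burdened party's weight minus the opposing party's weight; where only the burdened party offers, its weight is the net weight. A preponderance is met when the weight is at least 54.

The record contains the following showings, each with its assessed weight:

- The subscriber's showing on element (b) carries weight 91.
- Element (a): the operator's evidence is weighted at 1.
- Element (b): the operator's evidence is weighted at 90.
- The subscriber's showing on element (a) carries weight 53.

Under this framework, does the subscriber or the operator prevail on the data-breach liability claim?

operator

At Stage 1 the subscriber must meet a preponderance (weight is at least 54): on (a) the weight is 53 less the opposing 1 gives net 52, which does not reach 54, so (a) does not meet the standard.
  Stage 1 not carried; the subscriber fails its burden.
So the operator prevails.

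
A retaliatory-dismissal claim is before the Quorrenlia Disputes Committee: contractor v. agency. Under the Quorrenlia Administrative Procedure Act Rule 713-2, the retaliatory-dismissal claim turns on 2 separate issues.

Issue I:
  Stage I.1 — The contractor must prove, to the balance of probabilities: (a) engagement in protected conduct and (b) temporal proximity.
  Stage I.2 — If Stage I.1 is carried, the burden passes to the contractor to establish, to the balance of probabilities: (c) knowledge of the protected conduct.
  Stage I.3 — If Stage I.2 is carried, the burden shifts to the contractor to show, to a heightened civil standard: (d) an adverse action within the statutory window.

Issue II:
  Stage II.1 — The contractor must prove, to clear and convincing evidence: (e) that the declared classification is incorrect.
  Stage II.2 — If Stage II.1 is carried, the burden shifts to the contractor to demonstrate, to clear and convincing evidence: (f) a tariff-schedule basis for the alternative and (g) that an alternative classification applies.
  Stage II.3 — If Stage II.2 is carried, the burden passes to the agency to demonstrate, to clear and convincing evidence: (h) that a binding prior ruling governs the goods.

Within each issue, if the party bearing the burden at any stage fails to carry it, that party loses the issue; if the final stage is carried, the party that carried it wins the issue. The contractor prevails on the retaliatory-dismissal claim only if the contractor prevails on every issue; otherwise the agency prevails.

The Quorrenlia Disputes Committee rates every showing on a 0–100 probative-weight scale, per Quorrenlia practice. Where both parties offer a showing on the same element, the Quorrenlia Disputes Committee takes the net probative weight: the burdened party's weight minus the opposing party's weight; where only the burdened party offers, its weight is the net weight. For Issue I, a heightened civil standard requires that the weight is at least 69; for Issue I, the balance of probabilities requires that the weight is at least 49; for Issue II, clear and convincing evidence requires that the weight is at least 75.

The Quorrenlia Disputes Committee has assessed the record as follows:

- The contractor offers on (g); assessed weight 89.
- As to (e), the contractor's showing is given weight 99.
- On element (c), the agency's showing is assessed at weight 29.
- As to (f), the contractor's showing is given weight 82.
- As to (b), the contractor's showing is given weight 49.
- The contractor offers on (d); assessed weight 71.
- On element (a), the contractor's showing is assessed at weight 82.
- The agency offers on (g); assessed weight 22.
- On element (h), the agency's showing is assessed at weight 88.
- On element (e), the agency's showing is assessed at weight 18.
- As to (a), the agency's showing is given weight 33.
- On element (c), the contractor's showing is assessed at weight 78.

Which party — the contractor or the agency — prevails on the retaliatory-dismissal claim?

agency

— Issue I —
Stage I.1 (contractor, the balance of probabilities, weight is at least 49): (a) net 82−33=49 ≥ 49 — meets; (b) 49 ≥ 49 — meets.
  Stage I.1 carried; the burden remains with the contractor.
Stage I.2 (contractor, the balance of probabilities, weight is at least 49): (c) net 78−29=49 ≥ 49 — meets.
  Stage I.2 is satisfied; the contractor continues to bear the burden.
Stage I.3 (contractor, a heightened civil standard, weight is at least 69): (d) 71 ≥ 69 — meets.
  The contractor carries the last stage.
All stages carried — the contractor prevails on this issue.
— Issue II —
Stage II.1 — burden on contractor; standard: clear and convincing evidence (weight is at least 75).
    (e): 99 − 18 = 81 ≥ 75 [met]
  Stage II.1 carried; the burden remains with the contractor.
Stage II.2 — burden on contractor; standard: clear and convincing evidence (weight is at least 75).
    (f): 82 ≥ 75 [met]
    (g): 89 − 22 = 67 < 75 [not met]
  Stage II.2 not carried; the contractor fails its burden.
So the agency prevails on this issue.
Per-issue: Issue I → contractor; Issue II → agency. The contractor must prevail on every issue; overall, the agency prevails.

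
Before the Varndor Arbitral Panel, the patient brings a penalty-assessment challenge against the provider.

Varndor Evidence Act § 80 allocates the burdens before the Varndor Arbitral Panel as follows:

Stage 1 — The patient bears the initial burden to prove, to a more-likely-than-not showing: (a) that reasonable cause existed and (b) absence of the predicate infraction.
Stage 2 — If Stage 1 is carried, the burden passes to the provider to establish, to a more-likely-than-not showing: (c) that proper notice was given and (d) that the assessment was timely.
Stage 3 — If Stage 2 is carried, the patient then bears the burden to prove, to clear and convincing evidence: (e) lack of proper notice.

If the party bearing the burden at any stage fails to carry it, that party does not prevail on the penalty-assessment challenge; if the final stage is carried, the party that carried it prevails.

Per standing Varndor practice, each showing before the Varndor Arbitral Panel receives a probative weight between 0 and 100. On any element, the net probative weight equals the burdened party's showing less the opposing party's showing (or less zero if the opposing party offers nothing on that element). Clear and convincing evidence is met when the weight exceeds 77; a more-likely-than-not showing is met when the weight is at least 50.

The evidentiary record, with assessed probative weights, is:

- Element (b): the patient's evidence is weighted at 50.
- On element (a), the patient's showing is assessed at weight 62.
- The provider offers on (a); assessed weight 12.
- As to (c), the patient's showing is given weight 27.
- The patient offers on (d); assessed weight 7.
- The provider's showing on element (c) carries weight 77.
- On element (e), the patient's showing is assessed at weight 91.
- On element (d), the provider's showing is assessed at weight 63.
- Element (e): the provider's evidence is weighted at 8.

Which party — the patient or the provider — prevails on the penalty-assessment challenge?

patient

At Stage 1 the patient must meet a more-likely-than-not showing (weight is at least 50): on (a) the weight is 62 less the opposing 12 gives net 50, ≥ 50, so (a) meets the standard; on (b) the weight is 50, which does reach 50, so (b) meets the standard.
  All elements met. The burden passes to the provider.
At Stage 2 the provider must meet a more-likely-than-not showing (weight is at least 50): on (c) the weight is 77 less the opposing 27 gives net 50, which does reach 50, so (c) meets the standard; on (d) the weight is 63 less the opposing 7 gives net 56, which does reach 50, so (d) meets the standard.
  Stage 2 is satisfied; the onus moves to the patient.
At Stage 3 the patient must meet clear and convincing evidence (weight exceeds 77): on (e) the weight is 91 less the opposing 8 gives net 83, > 77, so (e) meets the standard.
  All elements met at the final stage.
Every stage carried; the patient prevails.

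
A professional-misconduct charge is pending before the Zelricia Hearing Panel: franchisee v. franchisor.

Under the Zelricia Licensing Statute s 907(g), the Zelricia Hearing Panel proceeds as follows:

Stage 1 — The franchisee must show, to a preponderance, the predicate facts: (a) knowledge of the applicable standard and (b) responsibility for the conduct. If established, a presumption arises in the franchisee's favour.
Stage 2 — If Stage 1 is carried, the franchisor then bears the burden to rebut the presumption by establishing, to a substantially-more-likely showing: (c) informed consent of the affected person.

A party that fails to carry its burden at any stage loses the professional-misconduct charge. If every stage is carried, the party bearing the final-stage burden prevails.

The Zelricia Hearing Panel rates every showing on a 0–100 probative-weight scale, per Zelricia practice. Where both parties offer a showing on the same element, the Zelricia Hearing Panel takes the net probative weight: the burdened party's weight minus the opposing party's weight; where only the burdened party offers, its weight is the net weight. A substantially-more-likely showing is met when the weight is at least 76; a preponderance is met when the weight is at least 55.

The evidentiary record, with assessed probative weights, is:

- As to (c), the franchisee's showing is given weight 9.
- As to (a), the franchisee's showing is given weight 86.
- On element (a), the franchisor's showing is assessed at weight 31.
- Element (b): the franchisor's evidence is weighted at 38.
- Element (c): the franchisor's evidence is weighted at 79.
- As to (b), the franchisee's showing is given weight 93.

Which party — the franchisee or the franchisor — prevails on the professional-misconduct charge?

franchisee

Stage 1 — burden on franchisee; standard: a preponderance (weight is at least 55).
    (a): 86 − 31 = 55 ≥ 55 [met]
    (b): 93 − 38 = 55 ≥ 55 [met]
  Stage 1 carried; the burden shifts to the franchisor.
Stage 2 — burden on franchisor; standard: a substantially-more-likely showing (weight is at least 76).
    (c): 79 − 9 = 70 < 76 [not met]
  Stage 2 not carried; the franchisor fails its burden.
The franchisee prevails.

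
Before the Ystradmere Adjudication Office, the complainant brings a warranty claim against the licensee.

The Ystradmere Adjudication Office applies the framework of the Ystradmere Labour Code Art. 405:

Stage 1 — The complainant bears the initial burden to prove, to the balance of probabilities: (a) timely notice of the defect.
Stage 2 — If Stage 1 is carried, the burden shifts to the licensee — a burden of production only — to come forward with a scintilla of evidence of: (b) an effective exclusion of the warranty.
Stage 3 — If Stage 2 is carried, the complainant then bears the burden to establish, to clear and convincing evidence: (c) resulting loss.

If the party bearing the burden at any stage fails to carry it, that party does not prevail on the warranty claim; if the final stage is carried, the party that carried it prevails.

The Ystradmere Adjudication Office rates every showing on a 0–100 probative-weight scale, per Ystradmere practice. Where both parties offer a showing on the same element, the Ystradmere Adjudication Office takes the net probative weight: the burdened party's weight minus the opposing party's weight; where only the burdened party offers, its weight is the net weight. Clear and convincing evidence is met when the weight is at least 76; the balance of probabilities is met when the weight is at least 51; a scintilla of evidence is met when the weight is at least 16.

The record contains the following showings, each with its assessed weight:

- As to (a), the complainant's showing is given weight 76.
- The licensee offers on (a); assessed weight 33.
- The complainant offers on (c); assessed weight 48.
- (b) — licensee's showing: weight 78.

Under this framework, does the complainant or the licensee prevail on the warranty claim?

At Stage 1 the complainant must meet the balance of probabilities (weight is at least 51): on (a) the weight is 76 less the opposing 33 gives net 43, < 51, so (a) does not meet the standard.
  Not every element is met, so the complainant fails to carry Stage 1.
The analysis ends at Stage 1; the licensee prevails.

licensee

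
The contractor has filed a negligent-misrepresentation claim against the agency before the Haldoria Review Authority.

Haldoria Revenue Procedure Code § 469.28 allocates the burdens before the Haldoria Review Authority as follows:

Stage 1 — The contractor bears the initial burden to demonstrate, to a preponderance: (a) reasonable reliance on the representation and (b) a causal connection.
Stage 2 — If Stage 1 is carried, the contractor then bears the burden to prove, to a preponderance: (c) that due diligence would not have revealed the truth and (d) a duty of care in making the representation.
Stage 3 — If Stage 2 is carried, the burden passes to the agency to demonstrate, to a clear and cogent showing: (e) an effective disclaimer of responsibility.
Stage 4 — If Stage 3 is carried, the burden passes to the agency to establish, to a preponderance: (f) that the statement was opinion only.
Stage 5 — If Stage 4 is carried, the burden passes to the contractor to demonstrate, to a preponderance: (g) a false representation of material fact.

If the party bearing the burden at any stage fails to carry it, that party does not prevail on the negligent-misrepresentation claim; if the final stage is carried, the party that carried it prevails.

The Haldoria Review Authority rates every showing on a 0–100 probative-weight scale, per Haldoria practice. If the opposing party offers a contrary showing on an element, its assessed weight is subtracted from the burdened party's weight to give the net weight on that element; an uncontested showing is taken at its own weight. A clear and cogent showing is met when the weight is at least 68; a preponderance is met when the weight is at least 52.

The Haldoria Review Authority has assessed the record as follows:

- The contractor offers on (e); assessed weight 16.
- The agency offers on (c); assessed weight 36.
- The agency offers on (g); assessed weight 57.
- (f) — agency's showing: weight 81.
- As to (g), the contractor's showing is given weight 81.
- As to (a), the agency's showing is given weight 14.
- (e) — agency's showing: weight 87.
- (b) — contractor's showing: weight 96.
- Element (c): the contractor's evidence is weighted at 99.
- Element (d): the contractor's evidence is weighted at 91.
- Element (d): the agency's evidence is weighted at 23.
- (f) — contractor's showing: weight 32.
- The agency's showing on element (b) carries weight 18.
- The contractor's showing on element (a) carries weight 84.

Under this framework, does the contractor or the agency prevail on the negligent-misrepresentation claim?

At Stage 1 the contractor must meet a preponderance (weight is at least 52): on (a) the weight is 84 less the opposing 14 gives net 70, which does reach 52, so (a) meets the standard; on (b) the weight is 96 less the opposing 18 gives net 78, which does reach 52, so (b) meets the standard.
  All elements met. The contractor retains the burden for Stage 2.
At Stage 2 the contractor must meet a preponderance (weight is at least 52): on (c) the weight is 99 less the opposing 36 gives net 63, which does reach 52, so (c) meets the standard; on (d) the weight is 91 less the opposing 23 gives net 68, which does reach 52, so (d) meets the standard.
  Stage 2 carried; the burden shifts to the agency.
At Stage 3 the agency must meet a clear and cogent showing (weight is at least 68): on (e) the weight is 87 less the opposing 16 gives net 71, which does reach 68, so (e) meets the standard.
  All elements met. The agency retains the burden for Stage 4.
At Stage 4 the agency must meet a preponderance (weight is at least 52): on (f) the weight is 81 less the opposing 32 gives net 49, < 52, so (f) does not meet the standard.
  The agency does not carry Stage 4.
The analysis ends at Stage 4; the contractor prevails.

contractor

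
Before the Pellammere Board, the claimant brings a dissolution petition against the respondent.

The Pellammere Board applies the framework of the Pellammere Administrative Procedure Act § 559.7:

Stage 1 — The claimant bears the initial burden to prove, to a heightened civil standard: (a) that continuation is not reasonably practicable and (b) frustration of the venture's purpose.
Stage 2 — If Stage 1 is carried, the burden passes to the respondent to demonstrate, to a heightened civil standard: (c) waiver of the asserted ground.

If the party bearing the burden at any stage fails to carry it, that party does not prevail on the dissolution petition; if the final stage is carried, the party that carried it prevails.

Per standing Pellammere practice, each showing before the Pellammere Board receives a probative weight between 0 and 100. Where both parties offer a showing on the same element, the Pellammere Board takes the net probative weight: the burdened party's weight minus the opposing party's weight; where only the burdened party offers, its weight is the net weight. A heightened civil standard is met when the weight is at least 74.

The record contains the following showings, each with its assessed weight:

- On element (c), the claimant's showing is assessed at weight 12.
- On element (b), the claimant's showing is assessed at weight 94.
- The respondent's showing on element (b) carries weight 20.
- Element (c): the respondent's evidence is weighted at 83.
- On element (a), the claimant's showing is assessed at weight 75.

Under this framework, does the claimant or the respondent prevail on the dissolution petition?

claimant

At Stage 1 the claimant must meet a heightened civil standard (weight is at least 74): on (a) the weight is 75, which does reach 74, so (a) meets the standard; on (b) the weight is 94 less the opposing 20 gives net 74, ≥ 74, so (b) meets the standard.
  Stage 1 is satisfied; the onus moves to the respondent.
At Stage 2 the respondent must meet a heightened civil standard (weight is at least 74): on (c) the weight is 83 less the opposing 12 gives net 71, which does not reach 74, so (c) does not meet the standard.
  Not every element is met, so the respondent fails to carry Stage 2.
The analysis ends at Stage 2; the claimant prevails.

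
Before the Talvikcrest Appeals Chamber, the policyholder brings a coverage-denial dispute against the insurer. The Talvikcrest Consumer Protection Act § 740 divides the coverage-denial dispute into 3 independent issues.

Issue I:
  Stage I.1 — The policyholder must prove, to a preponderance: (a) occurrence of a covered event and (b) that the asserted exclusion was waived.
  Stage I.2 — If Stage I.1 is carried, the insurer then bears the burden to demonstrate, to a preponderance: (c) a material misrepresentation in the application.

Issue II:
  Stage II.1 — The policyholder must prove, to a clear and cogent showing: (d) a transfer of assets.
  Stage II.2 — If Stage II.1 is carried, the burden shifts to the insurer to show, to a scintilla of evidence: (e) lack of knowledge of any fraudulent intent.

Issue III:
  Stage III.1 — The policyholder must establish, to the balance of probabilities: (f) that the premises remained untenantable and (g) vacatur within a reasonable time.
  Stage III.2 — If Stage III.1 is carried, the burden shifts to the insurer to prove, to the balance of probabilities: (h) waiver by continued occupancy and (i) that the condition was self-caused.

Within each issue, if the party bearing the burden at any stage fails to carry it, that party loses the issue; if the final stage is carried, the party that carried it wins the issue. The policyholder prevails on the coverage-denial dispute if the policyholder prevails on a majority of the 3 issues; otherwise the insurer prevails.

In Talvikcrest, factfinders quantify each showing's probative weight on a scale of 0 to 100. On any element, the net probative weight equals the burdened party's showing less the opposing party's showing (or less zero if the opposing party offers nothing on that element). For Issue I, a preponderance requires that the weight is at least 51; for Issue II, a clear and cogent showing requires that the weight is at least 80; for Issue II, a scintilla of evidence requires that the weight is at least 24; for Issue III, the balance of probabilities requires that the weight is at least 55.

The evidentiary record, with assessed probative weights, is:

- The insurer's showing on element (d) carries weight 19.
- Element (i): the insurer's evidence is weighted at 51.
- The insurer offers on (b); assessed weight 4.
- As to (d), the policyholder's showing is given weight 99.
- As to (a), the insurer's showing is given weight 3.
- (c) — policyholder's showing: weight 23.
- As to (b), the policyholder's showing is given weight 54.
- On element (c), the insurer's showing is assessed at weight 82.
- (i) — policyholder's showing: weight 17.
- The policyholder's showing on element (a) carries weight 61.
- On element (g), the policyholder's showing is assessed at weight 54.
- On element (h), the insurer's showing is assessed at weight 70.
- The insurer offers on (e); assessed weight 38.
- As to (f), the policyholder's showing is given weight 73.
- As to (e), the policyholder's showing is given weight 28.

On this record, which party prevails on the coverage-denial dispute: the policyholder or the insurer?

— Issue I —
Stage I.1 (policyholder, a preponderance, weight is at least 51): (a) net 61−3=58 ≥ 51 — meets; (b) net 54−4=50 < 51 — fails.
  Stage I.1 not carried; the policyholder fails its burden.
The analysis ends at Stage I.1; the insurer prevails on this issue.
— Issue II —
Stage II.1 (policyholder, a clear and cogent showing, weight is at least 80): (d) net 99−19=80 ≥ 80 — meets.
  All elements met. The burden passes to the insurer.
Stage II.2 (insurer, a scintilla of evidence, weight is at least 24): (e) net 38−28=10 < 24 — fails.
  The insurer does not carry Stage II.2.
The analysis ends at Stage II.2; the policyholder prevails on this issue.
— Issue III —
At Stage III.1 the policyholder must meet the balance of probabilities (weight is at least 55): on (f) the weight is 73, which does reach 55, so (f) meets the standard; on (g) the weight is 54, which does not reach 55, so (g) does not meet the standard.
  The policyholder does not carry Stage III.1.
So the insurer prevails on this issue.
Per-issue: Issue I → insurer; Issue II → policyholder; Issue III → insurer. The policyholder must prevail on a majority of issues; overall, the insurer prevails.

insurer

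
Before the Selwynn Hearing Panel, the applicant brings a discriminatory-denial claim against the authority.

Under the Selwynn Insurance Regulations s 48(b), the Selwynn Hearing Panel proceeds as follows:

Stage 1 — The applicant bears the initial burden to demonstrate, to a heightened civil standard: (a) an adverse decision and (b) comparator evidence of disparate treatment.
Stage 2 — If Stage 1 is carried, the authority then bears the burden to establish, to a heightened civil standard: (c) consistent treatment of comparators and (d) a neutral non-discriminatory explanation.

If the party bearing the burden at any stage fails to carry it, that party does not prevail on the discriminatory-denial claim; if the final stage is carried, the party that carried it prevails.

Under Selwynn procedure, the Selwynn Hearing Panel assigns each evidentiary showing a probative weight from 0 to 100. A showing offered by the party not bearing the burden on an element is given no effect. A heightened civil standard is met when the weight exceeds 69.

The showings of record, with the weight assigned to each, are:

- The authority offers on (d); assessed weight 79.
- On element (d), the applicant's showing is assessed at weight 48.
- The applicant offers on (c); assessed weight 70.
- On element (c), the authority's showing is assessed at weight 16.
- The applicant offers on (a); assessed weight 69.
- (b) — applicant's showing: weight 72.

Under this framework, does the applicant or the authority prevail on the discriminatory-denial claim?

Stage 1 — burden on applicant; standard: a heightened civil standard (weight exceeds 69).
    (a): 69 ≤ 69 [not met]
    (b): 72 > 69 [met]
  The applicant does not carry Stage 1.
The analysis ends at Stage 1; the authority prevails.

authority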